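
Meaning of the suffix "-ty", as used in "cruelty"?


Suffix: -ty
Example: cruelty (cruel + -ty)
Meaning = quality of


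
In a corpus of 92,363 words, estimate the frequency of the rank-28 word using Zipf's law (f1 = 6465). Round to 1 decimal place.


Zipf's law: f(r) = f(1) / r
f(1) = 6465
f(28) = 6465 / 28
= 230.9 occurrences


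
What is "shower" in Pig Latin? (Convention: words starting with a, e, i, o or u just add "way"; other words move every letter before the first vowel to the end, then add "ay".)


Word: "shower"
Starts with consonant(s) → move to end, add 'ay'
Consonant cluster: "sh"
Pig Latin = "owershay"


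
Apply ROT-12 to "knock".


Word: "knock"
Shift: 12
Each letter → (letter + shift) mod 26:
  'k' (10) + 12 = 22 → 'w'
  'n' (13) + 12 = 25 → 'z'
  'o' (14) + 12 = 0 → 'a'
  'c' (2) + 12 = 14 → 'o'
  'k' (10) + 12 = 22 → 'w'
Result = "wzaow"


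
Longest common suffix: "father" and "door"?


Word 1: "father"
Word 2: "door"
Comparing from end:
  Pos -1: 'r' == 'r'
  Pos -2: 'e' != 'o' (stop)
LCS = "r" (length 1)


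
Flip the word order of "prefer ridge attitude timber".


Original: "prefer ridge attitude timber"
Words (1..n): prefer | ridge | attitude | timber
Reversed (n..1): timber | attitude | ridge | prefer
Result = "timber attitude ridge prefer"


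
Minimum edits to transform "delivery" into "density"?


Word 1: "delivery" (length 8)
Word 2: "density" (length 7)
One optimal edit sequence (insert/delete/substitute each cost 1):
  1. keep 'd'
  2. keep 'e'
  3. delete 'l'  (+1)
  4. substitute 'i' -> 'n'  (+1)
  5. substitute 'v' -> 's'  (+1)
  6. substitute 'e' -> 'i'  (+1)
  7. substitute 'r' -> 't'  (+1)
  8. keep 'y'
Total edit operations: 5
Edit distance = 5


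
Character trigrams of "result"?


Word: "result" (length 6)
Number of trigrams = 6 - 3 + 1 = 4
  Position 0: "res"
  Position 1: "esu"
  Position 2: "sul"
  Position 3: "ult"
Trigrams = "res", "esu", "sul", "ult"


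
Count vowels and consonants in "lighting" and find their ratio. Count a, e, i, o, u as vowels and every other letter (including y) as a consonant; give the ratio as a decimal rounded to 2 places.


Word: "lighting"
Vowels (a,e,i,o,u): 2
Consonants: 6
Ratio = 2/6
= 0.33


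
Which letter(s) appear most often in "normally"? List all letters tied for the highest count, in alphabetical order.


Word: "normally"
Letter counts:
  'a': 1
  'l': 2
  'm': 1
  'n': 1
  'o': 1
  'r': 1
  'y': 1
Maximum count = 2
Most frequent = 'l' (2 times each)


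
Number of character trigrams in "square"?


Word: "square" (length 6)
Number of 3-grams = length - 3 + 1 = 6 - 3 + 1
= 4


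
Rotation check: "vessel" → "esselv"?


Word: "vessel", Candidate: "esselv"
Method: check if candidate is substring of word+word
"vesselvessel" contains "esselv"? Yes
Is rotation = Yes


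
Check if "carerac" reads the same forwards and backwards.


Word: "carerac"
Reversed: "carerac"
Forward == Backward? carerac == carerac
Palindrome = Yes


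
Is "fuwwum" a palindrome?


Word: "fuwwum"
Reversed: "muwwuf"
Forward == Backward? fuwwum != muwwuf
Palindrome = No


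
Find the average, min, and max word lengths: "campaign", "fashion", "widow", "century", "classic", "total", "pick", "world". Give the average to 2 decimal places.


Lengths: "campaign"=8, "fashion"=7, "widow"=5, "century"=7, "classic"=7, "total"=5, "pick"=4, "world"=5
Sum = 48, Count = 8
Average = 48/8 = 6.00
= avg=6.00, min=4, max=8


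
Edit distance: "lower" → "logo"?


Word 1: "lower" (length 5)
Word 2: "logo" (length 4)
One optimal edit sequence (insert/delete/substitute each cost 1):
  1. keep 'l'
  2. keep 'o'
  3. delete 'w'  (+1)
  4. substitute 'e' -> 'g'  (+1)
  5. substitute 'r' -> 'o'  (+1)
Total edit operations: 3
Edit distance = 3


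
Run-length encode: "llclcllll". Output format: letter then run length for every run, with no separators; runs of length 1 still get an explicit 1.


String: "llclcllll"
Scanning for consecutive runs:
  'l' x 2
  'c' x 1
  'l' x 1
  'c' x 1
  'l' x 4
RLE = "l2c1l1c1l4"


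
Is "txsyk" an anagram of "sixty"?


Word 1: "sixty" → sorted: istxy
Word 2: "txsyk" → sorted: kstxy
Same letters? istxy != kstxy
Anagram = No


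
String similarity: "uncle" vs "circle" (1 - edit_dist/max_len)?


Word 1: "uncle" (length 5)
Word 2: "circle" (length 6)
One optimal edit sequence:
  1. insert 'c'  (+1)
  2. substitute 'u' -> 'i'  (+1)
  3. substitute 'n' -> 'r'  (+1)
  4. keep 'c'
  5. keep 'l'
  6. keep 'e'
Edit distance = 3
Max length = max(5, 6) = 6
Similarity = 1 - 3/6
= 0.5000


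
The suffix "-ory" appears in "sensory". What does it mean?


Suffix: -ory
Example: sensory (sense + -ory, with a spelling change)
Meaning = relating to / place for


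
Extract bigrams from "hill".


Word: "hill" (length 4)
Number of bigrams = 4 - 2 + 1 = 3
  Position 0: "hi"
  Position 1: "il"
  Position 2: "ll"
Bigrams = "hi", "il", "ll"


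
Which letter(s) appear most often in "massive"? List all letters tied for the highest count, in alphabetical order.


Word: "massive"
Letter counts:
  'a': 1
  'e': 1
  'i': 1
  'm': 1
  's': 2
  'v': 1
Maximum count = 2
Most frequent = 's' (2 times each)


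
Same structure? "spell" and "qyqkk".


Pattern of "spell": [0, 1, 2, 3, 3]
Pattern of "qyqkk": [0, 1, 0, 2, 2]
Patterns do not match
Same pattern = No


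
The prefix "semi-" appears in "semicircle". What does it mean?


Prefix: semi-
As in: semicircle -> semi- + circle
Meaning = half


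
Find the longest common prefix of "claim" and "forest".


Word 1: "claim"
Word 2: "forest"
Comparing from start:
  Pos 0: 'c' != 'f' (stop)
LCP = "" (length 0)


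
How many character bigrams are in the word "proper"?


Word: "proper" (length 6)
Number of 2-grams = length - 2 + 1 = 6 - 2 + 1
= 5


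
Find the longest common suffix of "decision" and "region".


Word 1: "decision"
Word 2: "region"
Comparing from end:
  Pos -1: 'n' == 'n'
  Pos -2: 'o' == 'o'
  Pos -3: 'i' == 'i'
  Pos -4: 's' != 'g' (stop)
LCS = "ion" (length 3)


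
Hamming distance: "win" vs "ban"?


Comparing character by character (same length = 3):
  Pos 0: 'w' vs 'b' !=
  Pos 1: 'i' vs 'a' !=
  Pos 2: 'n' vs 'n' =
Hamming distance = 2


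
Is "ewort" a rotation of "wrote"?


Word: "wrote", Candidate: "ewort"
Method: check if candidate is substring of word+word
"wrotewrote" contains "ewort"? No
Is rotation = No


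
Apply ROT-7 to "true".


Word: "true"
Shift: 7
Each letter → (letter + shift) mod 26:
  't' (19) + 7 = 0 → 'a'
  'r' (17) + 7 = 24 → 'y'
  'u' (20) + 7 = 1 → 'b'
  'e' (4) + 7 = 11 → 'l'
Result = "aybl"


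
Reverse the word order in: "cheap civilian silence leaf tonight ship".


Original: "cheap civilian silence leaf tonight ship"
Words (1..n): cheap | civilian | silence | leaf | tonight | ship
Reversed (n..1): ship | tonight | leaf | silence | civilian | cheap
Result = "ship tonight leaf silence civilian cheap"


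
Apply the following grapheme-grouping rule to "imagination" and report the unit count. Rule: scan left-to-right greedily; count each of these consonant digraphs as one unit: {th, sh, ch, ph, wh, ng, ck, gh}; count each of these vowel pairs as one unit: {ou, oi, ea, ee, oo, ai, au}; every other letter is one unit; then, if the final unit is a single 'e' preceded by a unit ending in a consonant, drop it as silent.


Word: "imagination" (11 letters)
Left-to-right scan:
  (1) 'i' (letter)
  (2) 'm' (letter)
  (3) 'a' (letter)
  (4) 'g' (letter)
  (5) 'i' (letter)
  (6) 'n' (letter)
  (7) 'a' (letter)
  (8) 't' (letter)
  (9) 'i' (letter)
  (10) 'o' (letter)
  (11) 'n' (letter)
Units from scan: 11
Sound units = 11 units


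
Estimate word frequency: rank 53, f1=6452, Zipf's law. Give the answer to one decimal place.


Zipf's law: f(r) = f(1) / r
f(1) = 6452
f(53) = 6452 / 53
= 121.7 occurrences


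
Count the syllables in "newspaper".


Word: "newspaper"
Syllable breakdown: news / pa / per
Counting: 3 parts
= 3 syllables


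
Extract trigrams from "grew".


Word: "grew" (length 4)
Number of trigrams = 4 - 3 + 1 = 2
  Position 0: "gre"
  Position 1: "rew"
Trigrams = "gre", "rew"


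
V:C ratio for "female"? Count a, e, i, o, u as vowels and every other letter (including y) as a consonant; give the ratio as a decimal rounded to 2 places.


Word: "female"
Vowels (a,e,i,o,u): 3
Consonants: 3
Ratio = 3/3
= 1.00


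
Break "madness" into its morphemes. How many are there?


Word: "madness"
Morphemes: mad | -ness
Each morpheme carries meaning
= 2 morphemes


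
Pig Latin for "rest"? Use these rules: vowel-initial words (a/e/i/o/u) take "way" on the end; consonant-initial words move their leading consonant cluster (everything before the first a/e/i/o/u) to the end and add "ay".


Word: "rest"
Starts with consonant(s) → move to end, add 'ay'
Consonant cluster: "r"
Pig Latin = "estray"


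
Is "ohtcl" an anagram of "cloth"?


Word 1: "cloth" → sorted: chlot
Word 2: "ohtcl" → sorted: chlot
Same letters? chlot == chlot
Anagram = Yes


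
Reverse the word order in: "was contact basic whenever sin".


Original: "was contact basic whenever sin"
Words (1..n): was | contact | basic | whenever | sin
Reversed (n..1): sin | whenever | basic | contact | was
Result = "sin whenever basic contact was"


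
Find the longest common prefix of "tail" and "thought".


Word 1: "tail"
Word 2: "thought"
Comparing from start:
  Pos 0: 't' == 't'
  Pos 1: 'a' != 'h' (stop)
LCP = "t" (length 1)


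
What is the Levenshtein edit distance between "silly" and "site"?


Word 1: "silly" (length 5)
Word 2: "site" (length 4)
One optimal edit sequence (insert/delete/substitute each cost 1):
  1. keep 's'
  2. keep 'i'
  3. delete 'l'  (+1)
  4. substitute 'l' -> 't'  (+1)
  5. substitute 'y' -> 'e'  (+1)
Total edit operations: 3
Edit distance = 3


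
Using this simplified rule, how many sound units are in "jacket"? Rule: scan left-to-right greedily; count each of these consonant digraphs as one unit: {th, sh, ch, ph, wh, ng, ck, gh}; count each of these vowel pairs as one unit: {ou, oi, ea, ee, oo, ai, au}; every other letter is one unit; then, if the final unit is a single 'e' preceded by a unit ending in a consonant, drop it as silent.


Word: "jacket" (6 letters)
Left-to-right scan:
  [1] 'j' (letter)
  [2] 'a' (letter)
  [3] 'ck' (digraph)
  [4] 'e' (letter)
  [5] 't' (letter)
Units from scan: 5
Sound units = 5 units


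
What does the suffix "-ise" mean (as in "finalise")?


Suffix: -ise
Example: finalise (final + -ise)
Meaning = to make


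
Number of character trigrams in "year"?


Word: "year" (length 4)
Number of 3-grams = length - 3 + 1 = 4 - 3 + 1
= 2


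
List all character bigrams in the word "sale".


Word: "sale" (length 4)
Number of bigrams = 4 - 2 + 1 = 3
  Position 0: "sa"
  Position 1: "al"
  Position 2: "le"
Bigrams = "sa", "al", "le"


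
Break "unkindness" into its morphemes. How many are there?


Word: "unkindness"
Morphemes: un- | kind | -ness
Each morpheme carries meaning
= 3 morphemes


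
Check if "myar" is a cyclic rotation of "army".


Word: "army", Candidate: "myar"
Method: check if candidate is substring of word+word
"armyarmy" contains "myar"? Yes
Is rotation = Yes


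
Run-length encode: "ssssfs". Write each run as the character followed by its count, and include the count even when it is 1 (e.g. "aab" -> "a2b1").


String: "ssssfs"
Scanning for consecutive runs:
  's' x 4
  'f' x 1
  's' x 1
RLE = "s4f1s1"


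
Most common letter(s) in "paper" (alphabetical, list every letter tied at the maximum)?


Word: "paper"
Letter counts:
  'a': 1
  'e': 1
  'p': 2
  'r': 1
Maximum count = 2
Most frequent = 'p' (2 times each)


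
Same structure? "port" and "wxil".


Pattern of "port": [0, 1, 2, 3]
Pattern of "wxil": [0, 1, 2, 3]
Patterns match
Same pattern = Yes


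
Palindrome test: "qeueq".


Word: "qeueq"
Reversed: "qeueq"
Forward == Backward? qeueq == qeueq
Palindrome = Yes


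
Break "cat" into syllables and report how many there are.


Word: "cat"
Syllable breakdown: cat
Counting: 1 part
= 1 syllable


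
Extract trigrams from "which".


Word: "which" (length 5)
Number of trigrams = 5 - 3 + 1 = 3
  Position 0: "whi"
  Position 1: "hic"
  Position 2: "ich"
Trigrams = "whi", "hic", "ich"


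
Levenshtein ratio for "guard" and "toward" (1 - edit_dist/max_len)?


Word 1: "guard" (length 5)
Word 2: "toward" (length 6)
One optimal edit sequence:
  1. insert 't'  (+1)
  2. substitute 'g' -> 'o'  (+1)
  3. substitute 'u' -> 'w'  (+1)
  4. keep 'a'
  5. keep 'r'
  6. keep 'd'
Edit distance = 3
Max length = max(5, 6) = 6
Similarity = 1 - 3/6
= 0.5000


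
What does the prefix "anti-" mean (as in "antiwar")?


Prefix: anti-
Example: antiwar = anti- + war
Meaning = against


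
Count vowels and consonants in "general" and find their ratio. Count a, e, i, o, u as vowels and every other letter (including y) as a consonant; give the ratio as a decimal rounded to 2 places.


Word: "general"
Vowels (a,e,i,o,u): 3
Consonants: 4
Ratio = 3/4
= 0.75


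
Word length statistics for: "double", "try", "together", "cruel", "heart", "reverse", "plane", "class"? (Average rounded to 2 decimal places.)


Lengths: "double"=6, "try"=3, "together"=8, "cruel"=5, "heart"=5, "reverse"=7, "plane"=5, "class"=5
Sum = 44, Count = 8
Average = 44/8 = 5.50
= avg=5.50, min=3, max=8


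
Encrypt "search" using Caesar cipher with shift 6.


Word: "search"
Shift: 6
Each letter → (letter + shift) mod 26:
  's' (18) + 6 = 24 → 'y'
  'e' (4) + 6 = 10 → 'k'
  'a' (0) + 6 = 6 → 'g'
  'r' (17) + 6 = 23 → 'x'
  'c' (2) + 6 = 8 → 'i'
  'h' (7) + 6 = 13 → 'n'
Result = "ykgxin"


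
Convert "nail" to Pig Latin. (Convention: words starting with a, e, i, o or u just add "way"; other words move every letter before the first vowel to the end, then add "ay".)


Word: "nail"
Starts with consonant(s) → move to end, add 'ay'
Consonant cluster: "n"
Pig Latin = "ailnay"


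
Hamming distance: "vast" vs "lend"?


Comparing character by character (same length = 4):
  Pos 0: 'v' vs 'l' !=
  Pos 1: 'a' vs 'e' !=
  Pos 2: 's' vs 'n' !=
  Pos 3: 't' vs 'd' !=
Hamming distance = 4


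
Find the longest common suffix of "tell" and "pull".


Word 1: "tell"
Word 2: "pull"
Comparing from end:
  Pos -1: 'l' == 'l'
  Pos -2: 'l' == 'l'
  Pos -3: 'e' != 'u' (stop)
LCS = "ll" (length 2)


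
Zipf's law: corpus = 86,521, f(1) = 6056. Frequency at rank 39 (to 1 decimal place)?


Zipf's law: f(r) = f(1) / r
f(1) = 6056
f(39) = 6056 / 39
= 155.3 occurrences


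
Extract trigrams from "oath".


Word: "oath" (length 4)
Number of trigrams = 4 - 3 + 1 = 2
  Position 0: "oat"
  Position 1: "ath"
Trigrams = "oat", "ath"


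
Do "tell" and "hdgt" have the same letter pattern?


Pattern of "tell": [0, 1, 2, 2]
Pattern of "hdgt": [0, 1, 2, 3]
Patterns do not match
Same pattern = No


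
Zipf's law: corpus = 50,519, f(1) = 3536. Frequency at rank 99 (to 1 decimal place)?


Zipf's law: f(r) = f(1) / r
f(1) = 3536
f(99) = 3536 / 99
= 35.7 occurrences


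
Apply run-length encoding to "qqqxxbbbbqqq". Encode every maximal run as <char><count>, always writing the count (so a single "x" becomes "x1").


String: "qqqxxbbbbqqq"
Scanning for consecutive runs:
  'q' x 3
  'x' x 2
  'b' x 4
  'q' x 3
RLE = "q3x2b4q3"


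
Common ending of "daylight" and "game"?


Word 1: "daylight"
Word 2: "game"
Comparing from end:
  Pos -1: 't' != 'e' (stop)
LCS = "" (length 0)


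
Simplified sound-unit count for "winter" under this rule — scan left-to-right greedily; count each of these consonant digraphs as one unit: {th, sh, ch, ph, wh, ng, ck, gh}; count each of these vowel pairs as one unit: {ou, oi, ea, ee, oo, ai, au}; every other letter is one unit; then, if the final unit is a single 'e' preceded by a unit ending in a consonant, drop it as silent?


Word: "winter" (6 letters)
Left-to-right scan:
  (1) 'w' (letter)
  (2) 'i' (letter)
  (3) 'n' (letter)
  (4) 't' (letter)
  (5) 'e' (letter)
  (6) 'r' (letter)
Units from scan: 6
Sound units = 6 units


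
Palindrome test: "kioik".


Word: "kioik"
Reversed: "kioik"
Forward == Backward? kioik == kioik
Palindrome = Yes


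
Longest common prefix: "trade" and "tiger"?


Word 1: "trade"
Word 2: "tiger"
Comparing from start:
  Pos 0: 't' == 't'
  Pos 1: 'r' != 'i' (stop)
LCP = "t" (length 1)


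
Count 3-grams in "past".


Word: "past" (length 4)
Number of 3-grams = length - 3 + 1 = 4 - 3 + 1
= 2


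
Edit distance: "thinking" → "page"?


Word 1: "thinking" (length 8)
Word 2: "page" (length 4)
One optimal edit sequence (insert/delete/substitute each cost 1):
  1. delete 't'  (+1)
  2. delete 'h'  (+1)
  3. delete 'i'  (+1)
  4. delete 'n'  (+1)
  5. substitute 'k' -> 'p'  (+1)
  6. substitute 'i' -> 'a'  (+1)
  7. substitute 'n' -> 'g'  (+1)
  8. substitute 'g' -> 'e'  (+1)
Total edit operations: 8
Edit distance = 8


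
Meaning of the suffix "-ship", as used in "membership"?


Suffix: -ship
As in: membership -> member + -ship
Meaning = state / position


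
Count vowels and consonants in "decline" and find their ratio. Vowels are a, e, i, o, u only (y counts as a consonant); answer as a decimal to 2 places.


Word: "decline"
Vowels (a,e,i,o,u): 3
Consonants: 4
Ratio = 3/4
= 0.75


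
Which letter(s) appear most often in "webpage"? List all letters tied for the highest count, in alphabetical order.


Word: "webpage"
Letter counts:
  'a': 1
  'b': 1
  'e': 2
  'g': 1
  'p': 1
  'w': 1
Maximum count = 2
Most frequent = 'e' (2 times each)


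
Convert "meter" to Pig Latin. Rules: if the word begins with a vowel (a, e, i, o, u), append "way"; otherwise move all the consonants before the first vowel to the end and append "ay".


Word: "meter"
Starts with consonant(s) → move to end, add 'ay'
Consonant cluster: "m"
Pig Latin = "etermay"


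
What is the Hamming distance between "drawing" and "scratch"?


Comparing character by character (same length = 7):
  Pos 0: 'd' vs 's' !=
  Pos 1: 'r' vs 'c' !=
  Pos 2: 'a' vs 'r' !=
  Pos 3: 'w' vs 'a' !=
  Pos 4: 'i' vs 't' !=
  Pos 5: 'n' vs 'c' !=
  Pos 6: 'g' vs 'h' !=
Hamming distance = 7


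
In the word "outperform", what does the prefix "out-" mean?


Prefix: out-
As in: outperform -> out- + perform
Meaning = surpass


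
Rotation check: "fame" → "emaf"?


Word: "fame", Candidate: "emaf"
Method: check if candidate is substring of word+word
"famefame" contains "emaf"? No
Is rotation = No


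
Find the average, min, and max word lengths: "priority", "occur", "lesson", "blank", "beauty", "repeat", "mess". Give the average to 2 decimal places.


Lengths: "priority"=8, "occur"=5, "lesson"=6, "blank"=5, "beauty"=6, "repeat"=6, "mess"=4
Sum = 40, Count = 7
Average = 40/7 = 5.71
= avg=5.71, min=4, max=8


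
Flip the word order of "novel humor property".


Original: "novel humor property"
Words (1..n): novel | humor | property
Reversed (n..1): property | humor | novel
Result = "property humor novel"


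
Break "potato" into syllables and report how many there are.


Word: "potato"
Syllable breakdown: po · ta · to
Counting: 3 parts
= 3 syllables


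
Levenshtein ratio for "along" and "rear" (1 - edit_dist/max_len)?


Word 1: "along" (length 5)
Word 2: "rear" (length 4)
One optimal edit sequence:
  1. delete 'a'  (+1)
  2. substitute 'l' -> 'r'  (+1)
  3. substitute 'o' -> 'e'  (+1)
  4. substitute 'n' -> 'a'  (+1)
  5. substitute 'g' -> 'r'  (+1)
Edit distance = 5
Max length = max(5, 4) = 5
Similarity = 1 - 5/5
= 0.0000


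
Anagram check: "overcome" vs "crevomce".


Word 1: "overcome" → sorted: ceemoorv
Word 2: "crevomce" → sorted: cceemorv
Same letters? ceemoorv != cceemorv
Anagram = No


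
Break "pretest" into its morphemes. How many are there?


Word: "pretest"
Morphemes: pre- / test
Each morpheme carries meaning
= 2 morphemes


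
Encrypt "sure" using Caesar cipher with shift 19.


Word: "sure"
Shift: 19
Each letter → (letter + shift) mod 26:
  's' (18) + 19 = 11 → 'l'
  'u' (20) + 19 = 13 → 'n'
  'r' (17) + 19 = 10 → 'k'
  'e' (4) + 19 = 23 → 'x'
Result = "lnkx"


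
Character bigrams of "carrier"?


Word: "carrier" (length 7)
Number of bigrams = 7 - 2 + 1 = 6
  Position 0: "ca"
  Position 1: "ar"
  Position 2: "rr"
  Position 3: "ri"
  Position 4: "ie"
  Position 5: "er"
Bigrams = "ca", "ar", "rr", "ri", "ie", "er"


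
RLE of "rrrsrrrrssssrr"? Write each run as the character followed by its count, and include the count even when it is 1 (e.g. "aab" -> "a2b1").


String: "rrrsrrrrssssrr"
Scanning for consecutive runs:
  'r' x 3
  's' x 1
  'r' x 4
  's' x 4
  'r' x 2
RLE = "r3s1r4s4r2"


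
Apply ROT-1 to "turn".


Word: "turn"
Shift: 1
Each letter → (letter + shift) mod 26:
  't' (19) + 1 = 20 → 'u'
  'u' (20) + 1 = 21 → 'v'
  'r' (17) + 1 = 18 → 's'
  'n' (13) + 1 = 14 → 'o'
Result = "uvso"


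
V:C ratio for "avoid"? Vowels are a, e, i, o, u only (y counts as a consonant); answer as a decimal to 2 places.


Word: "avoid"
Vowels (a,e,i,o,u): 3
Consonants: 2
Ratio = 3/2
= 1.50


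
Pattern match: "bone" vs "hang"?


Pattern of "bone": [0, 1, 2, 3]
Pattern of "hang": [0, 1, 2, 3]
Patterns match
Same pattern = Yes


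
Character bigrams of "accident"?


Word: "accident" (length 8)
Number of bigrams = 8 - 2 + 1 = 7
  Position 0: "ac"
  Position 1: "cc"
  Position 2: "ci"
  Position 3: "id"
  Position 4: "de"
  Position 5: "en"
  Position 6: "nt"
Bigrams = "ac", "cc", "ci", "id", "de", "en", "nt"


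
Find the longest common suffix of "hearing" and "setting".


Word 1: "hearing"
Word 2: "setting"
Comparing from end:
  Pos -1: 'g' == 'g'
  Pos -2: 'n' == 'n'
  Pos -3: 'i' == 'i'
  Pos -4: 'r' != 't' (stop)
LCS = "ing" (length 3)


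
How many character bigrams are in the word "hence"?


Word: "hence" (length 5)
Number of 2-grams = length - 2 + 1 = 5 - 2 + 1
= 4


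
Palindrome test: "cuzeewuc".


Word: "cuzeewuc"
Reversed: "cuweezuc"
Forward == Backward? cuzeewuc != cuweezuc
Palindrome = No


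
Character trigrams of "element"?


Word: "element" (length 7)
Number of trigrams = 7 - 3 + 1 = 5
  Position 0: "ele"
  Position 1: "lem"
  Position 2: "eme"
  Position 3: "men"
  Position 4: "ent"
Trigrams = "ele", "lem", "eme", "men", "ent"


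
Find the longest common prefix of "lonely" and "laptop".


Word 1: "lonely"
Word 2: "laptop"
Comparing from start:
  Pos 0: 'l' == 'l'
  Pos 1: 'o' != 'a' (stop)
LCP = "l" (length 1)


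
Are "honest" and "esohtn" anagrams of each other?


Word 1: "honest" → sorted: ehnost
Word 2: "esohtn" → sorted: ehnost
Same letters? ehnost == ehnost
Anagram = Yes


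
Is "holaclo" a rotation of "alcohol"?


Word: "alcohol", Candidate: "holaclo"
Method: check if candidate is substring of word+word
"alcoholalcohol" contains "holaclo"? No
Is rotation = No


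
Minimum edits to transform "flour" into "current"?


Word 1: "flour" (length 5)
Word 2: "current" (length 7)
One optimal edit sequence (insert/delete/substitute each cost 1):
  1. insert 'c'  (+1)
  2. insert 'u'  (+1)
  3. substitute 'f' -> 'r'  (+1)
  4. substitute 'l' -> 'r'  (+1)
  5. substitute 'o' -> 'e'  (+1)
  6. substitute 'u' -> 'n'  (+1)
  7. substitute 'r' -> 't'  (+1)
Total edit operations: 7
Edit distance = 7


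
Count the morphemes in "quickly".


Word: "quickly"
Morphemes: quick / -ly
Each morpheme carries meaning
= 2 morphemes


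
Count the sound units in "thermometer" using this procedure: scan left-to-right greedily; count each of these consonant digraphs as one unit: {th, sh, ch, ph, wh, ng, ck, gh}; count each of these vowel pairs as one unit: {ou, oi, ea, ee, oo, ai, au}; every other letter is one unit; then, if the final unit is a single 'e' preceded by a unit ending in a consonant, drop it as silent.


Word: "thermometer" (11 letters)
Left-to-right scan:
  [1] 'th' (digraph)
  [2] 'e' (letter)
  [3] 'r' (letter)
  [4] 'm' (letter)
  [5] 'o' (letter)
  [6] 'm' (letter)
  [7] 'e' (letter)
  [8] 't' (letter)
  [9] 'e' (letter)
  [10] 'r' (letter)
Units from scan: 10
Sound units = 10 units


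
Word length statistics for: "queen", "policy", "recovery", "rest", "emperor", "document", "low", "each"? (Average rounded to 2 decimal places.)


Lengths: "queen"=5, "policy"=6, "recovery"=8, "rest"=4, "emperor"=7, "document"=8, "low"=3, "each"=4
Sum = 45, Count = 8
Average = 45/8 = 5.63
= avg=5.63, min=3, max=8


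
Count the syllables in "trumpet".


Word: "trumpet"
Syllable breakdown: trum / pet
Counting: 2 parts
= 2 syllables


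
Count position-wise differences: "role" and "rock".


Comparing character by character (same length = 4):
  Pos 0: 'r' vs 'r' =
  Pos 1: 'o' vs 'o' =
  Pos 2: 'l' vs 'c' !=
  Pos 3: 'e' vs 'k' !=
Hamming distance = 2


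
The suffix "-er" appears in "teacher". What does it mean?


Suffix: -er
Example: teacher (teach + -er)
Meaning = one who / more


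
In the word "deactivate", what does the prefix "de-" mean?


Prefix: de-
As in: deactivate -> de- + activate
Meaning = remove / reverse


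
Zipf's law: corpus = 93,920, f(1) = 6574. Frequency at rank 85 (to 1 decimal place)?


Zipf's law: f(r) = f(1) / r
f(1) = 6574
f(85) = 6574 / 85
= 77.3 occurrences


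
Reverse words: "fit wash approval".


Original: "fit wash approval"
Words (1..n): fit | wash | approval
Reversed (n..1): approval | wash | fit
Result = "approval wash fit"


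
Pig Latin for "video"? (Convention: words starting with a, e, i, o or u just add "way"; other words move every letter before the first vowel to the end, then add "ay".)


Word: "video"
Starts with consonant(s) → move to end, add 'ay'
Consonant cluster: "v"
Pig Latin = "ideovay"


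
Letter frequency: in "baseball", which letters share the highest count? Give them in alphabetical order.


Word: "baseball"
Letter counts:
  'a': 2
  'b': 2
  'e': 1
  'l': 2
  's': 1
Maximum count = 2
Most frequent = 'a', 'b', 'l' (2 times each)


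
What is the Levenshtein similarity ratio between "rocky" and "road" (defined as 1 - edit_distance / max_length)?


Word 1: "rocky" (length 5)
Word 2: "road" (length 4)
One optimal edit sequence:
  1. keep 'r'
  2. keep 'o'
  3. delete 'c'  (+1)
  4. substitute 'k' -> 'a'  (+1)
  5. substitute 'y' -> 'd'  (+1)
Edit distance = 3
Max length = max(5, 4) = 5
Similarity = 1 - 3/5
= 0.4000


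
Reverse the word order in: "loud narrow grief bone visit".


Original: "loud narrow grief bone visit"
Words (1..n): loud | narrow | grief | bone | visit
Reversed (n..1): visit | bone | grief | narrow | loud
Result = "visit bone grief narrow loud"


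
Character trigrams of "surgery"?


Word: "surgery" (length 7)
Number of trigrams = 7 - 3 + 1 = 5
  Position 0: "sur"
  Position 1: "urg"
  Position 2: "rge"
  Position 3: "ger"
  Position 4: "ery"
Trigrams = "sur", "urg", "rge", "ger", "ery"


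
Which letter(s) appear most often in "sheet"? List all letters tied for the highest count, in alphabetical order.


Word: "sheet"
Letter counts:
  'e': 2
  'h': 1
  's': 1
  't': 1
Maximum count = 2
Most frequent = 'e' (2 times each)


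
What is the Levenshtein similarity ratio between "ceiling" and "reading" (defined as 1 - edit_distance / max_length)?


Word 1: "ceiling" (length 7)
Word 2: "reading" (length 7)
One optimal edit sequence:
  1. substitute 'c' -> 'r'  (+1)
  2. keep 'e'
  3. substitute 'i' -> 'a'  (+1)
  4. substitute 'l' -> 'd'  (+1)
  5. keep 'i'
  6. keep 'n'
  7. keep 'g'
Edit distance = 3
Max length = max(7, 7) = 7
Similarity = 1 - 3/7
= 0.5714


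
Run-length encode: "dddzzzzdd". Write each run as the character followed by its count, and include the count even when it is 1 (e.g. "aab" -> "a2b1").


String: "dddzzzzdd"
Scanning for consecutive runs:
  'd' x 3
  'z' x 4
  'd' x 2
RLE = "d3z4d2"


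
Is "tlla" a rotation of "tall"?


Word: "tall", Candidate: "tlla"
Method: check if candidate is substring of word+word
"talltall" contains "tlla"? No
Is rotation = No


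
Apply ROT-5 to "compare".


Word: "compare"
Shift: 5
Each letter → (letter + shift) mod 26:
  'c' (2) + 5 = 7 → 'h'
  'o' (14) + 5 = 19 → 't'
  'm' (12) + 5 = 17 → 'r'
  'p' (15) + 5 = 20 → 'u'
  'a' (0) + 5 = 5 → 'f'
  'r' (17) + 5 = 22 → 'w'
  'e' (4) + 5 = 9 → 'j'
Result = "htrufwj"


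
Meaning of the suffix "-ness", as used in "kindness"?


Suffix: -ness
Example: kindness = kind + -ness
Meaning = state of being


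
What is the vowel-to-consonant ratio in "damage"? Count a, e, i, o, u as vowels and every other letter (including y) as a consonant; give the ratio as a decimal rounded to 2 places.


Word: "damage"
Vowels (a,e,i,o,u): 3
Consonants: 3
Ratio = 3/3
= 1.00


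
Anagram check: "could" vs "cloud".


Word 1: "could" → sorted: cdlou
Word 2: "cloud" → sorted: cdlou
Same letters? cdlou == cdlou
Anagram = Yes


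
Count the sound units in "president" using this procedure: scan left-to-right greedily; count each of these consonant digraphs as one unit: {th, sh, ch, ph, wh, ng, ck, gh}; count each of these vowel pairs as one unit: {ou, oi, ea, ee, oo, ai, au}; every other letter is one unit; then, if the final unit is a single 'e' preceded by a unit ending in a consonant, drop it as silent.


Word: "president" (9 letters)
Left-to-right scan:
  1. 'p' (letter)
  2. 'r' (letter)
  3. 'e' (letter)
  4. 's' (letter)
  5. 'i' (letter)
  6. 'd' (letter)
  7. 'e' (letter)
  8. 'n' (letter)
  9. 't' (letter)
Units from scan: 9
Sound units = 9 units


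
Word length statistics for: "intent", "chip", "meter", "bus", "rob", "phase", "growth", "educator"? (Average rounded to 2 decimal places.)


Lengths: "intent"=6, "chip"=4, "meter"=5, "bus"=3, "rob"=3, "phase"=5, "growth"=6, "educator"=8
Sum = 40, Count = 8
Average = 40/8 = 5.00
= avg=5.00, min=3, max=8


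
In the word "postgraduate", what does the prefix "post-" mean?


Prefix: post-
Example: postgraduate (post- + graduate)
Meaning = after


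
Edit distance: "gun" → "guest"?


Word 1: "gun" (length 3)
Word 2: "guest" (length 5)
One optimal edit sequence (insert/delete/substitute each cost 1):
  1. keep 'g'
  2. keep 'u'
  3. insert 'e'  (+1)
  4. insert 's'  (+1)
  5. substitute 'n' -> 't'  (+1)
Total edit operations: 3
Edit distance = 3


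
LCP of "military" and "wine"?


Word 1: "military"
Word 2: "wine"
Comparing from start:
  Pos 0: 'm' != 'w' (stop)
LCP = "" (length 0)


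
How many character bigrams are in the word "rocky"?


Word: "rocky" (length 5)
Number of 2-grams = length - 2 + 1 = 5 - 2 + 1
= 4


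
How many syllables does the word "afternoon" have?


Word: "afternoon"
Syllable breakdown: af · ter · noon
Counting: 3 parts
= 3 syllables


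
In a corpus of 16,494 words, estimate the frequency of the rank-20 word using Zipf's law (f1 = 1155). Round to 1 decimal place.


Zipf's law: f(r) = f(1) / r
f(1) = 1155
f(20) = 1155 / 20
= 57.8 occurrences


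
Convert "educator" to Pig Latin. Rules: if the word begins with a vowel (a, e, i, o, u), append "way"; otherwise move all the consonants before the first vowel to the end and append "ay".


Word: "educator"
Starts with vowel → add 'way'
Pig Latin = "educatorway"


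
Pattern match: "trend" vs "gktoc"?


Pattern of "trend": [0, 1, 2, 3, 4]
Pattern of "gktoc": [0, 1, 2, 3, 4]
Patterns match
Same pattern = Yes


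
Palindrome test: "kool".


Word: "kool"
Reversed: "look"
Forward == Backward? kool != look
Palindrome = No


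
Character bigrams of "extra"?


Word: "extra" (length 5)
Number of bigrams = 5 - 2 + 1 = 4
  Position 0: "ex"
  Position 1: "xt"
  Position 2: "tr"
  Position 3: "ra"
Bigrams = "ex", "xt", "tr", "ra"


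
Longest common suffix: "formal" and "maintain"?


Word 1: "formal"
Word 2: "maintain"
Comparing from end:
  Pos -1: 'l' != 'n' (stop)
LCS = "" (length 0)


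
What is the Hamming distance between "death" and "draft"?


Comparing character by character (same length = 5):
  Pos 0: 'd' vs 'd' =
  Pos 1: 'e' vs 'r' !=
  Pos 2: 'a' vs 'a' =
  Pos 3: 't' vs 'f' !=
  Pos 4: 'h' vs 't' !=
Hamming distance = 3


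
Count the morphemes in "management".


Word: "management"
Morphemes: manage + -ment
Each morpheme carries meaning
= 2 morphemes


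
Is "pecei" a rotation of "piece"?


Word: "piece", Candidate: "pecei"
Method: check if candidate is substring of word+word
"piecepiece" contains "pecei"? No
Is rotation = No


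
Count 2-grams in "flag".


Word: "flag" (length 4)
Number of 2-grams = length - 2 + 1 = 4 - 2 + 1
= 3


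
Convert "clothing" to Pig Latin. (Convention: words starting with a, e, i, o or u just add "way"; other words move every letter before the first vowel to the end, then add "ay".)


Word: "clothing"
Starts with consonant(s) → move to end, add 'ay'
Consonant cluster: "cl"
Pig Latin = "othingclay"


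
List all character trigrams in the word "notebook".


Word: "notebook" (length 8)
Number of trigrams = 8 - 3 + 1 = 6
  Position 0: "not"
  Position 1: "ote"
  Position 2: "teb"
  Position 3: "ebo"
  Position 4: "boo"
  Position 5: "ook"
Trigrams = "not", "ote", "teb", "ebo", "boo", "ook"


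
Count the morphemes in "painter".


Word: "painter"
Morphemes: paint / -er
Each morpheme carries meaning
= 2 morphemes


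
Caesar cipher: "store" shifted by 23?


Word: "store"
Shift: 23
Each letter → (letter + shift) mod 26:
  's' (18) + 23 = 15 → 'p'
  't' (19) + 23 = 16 → 'q'
  'o' (14) + 23 = 11 → 'l'
  'r' (17) + 23 = 14 → 'o'
  'e' (4) + 23 = 1 → 'b'
Result = "pqlob"


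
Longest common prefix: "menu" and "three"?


Word 1: "menu"
Word 2: "three"
Comparing from start:
  Pos 0: 'm' != 't' (stop)
LCP = "" (length 0)


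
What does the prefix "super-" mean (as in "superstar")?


Prefix: super-
Example: superstar (super- + star)
Meaning = above / beyond


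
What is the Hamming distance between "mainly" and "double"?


Comparing character by character (same length = 6):
  Pos 0: 'm' vs 'd' !=
  Pos 1: 'a' vs 'o' !=
  Pos 2: 'i' vs 'u' !=
  Pos 3: 'n' vs 'b' !=
  Pos 4: 'l' vs 'l' =
  Pos 5: 'y' vs 'e' !=
Hamming distance = 5


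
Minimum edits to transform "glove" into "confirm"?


Word 1: "glove" (length 5)
Word 2: "confirm" (length 7)
One optimal edit sequence (insert/delete/substitute each cost 1):
  1. insert 'c'  (+1)
  2. insert 'o'  (+1)
  3. substitute 'g' -> 'n'  (+1)
  4. substitute 'l' -> 'f'  (+1)
  5. substitute 'o' -> 'i'  (+1)
  6. substitute 'v' -> 'r'  (+1)
  7. substitute 'e' -> 'm'  (+1)
Total edit operations: 7
Edit distance = 7


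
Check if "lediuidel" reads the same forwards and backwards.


Word: "lediuidel"
Reversed: "lediuidel"
Forward == Backward? lediuidel == lediuidel
Palindrome = Yes


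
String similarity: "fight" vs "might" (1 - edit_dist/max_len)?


Word 1: "fight" (length 5)
Word 2: "might" (length 5)
One optimal edit sequence:
  1. substitute 'f' -> 'm'  (+1)
  2. keep 'i'
  3. keep 'g'
  4. keep 'h'
  5. keep 't'
Edit distance = 1
Max length = max(5, 5) = 5
Similarity = 1 - 1/5
= 0.8000


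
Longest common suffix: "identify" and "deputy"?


Word 1: "identify"
Word 2: "deputy"
Comparing from end:
  Pos -1: 'y' == 'y'
  Pos -2: 'f' != 't' (stop)
LCS = "y" (length 1)


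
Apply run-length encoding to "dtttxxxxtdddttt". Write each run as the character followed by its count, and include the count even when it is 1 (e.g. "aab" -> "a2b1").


String: "dtttxxxxtdddttt"
Scanning for consecutive runs:
  'd' x 1
  't' x 3
  'x' x 4
  't' x 1
  'd' x 3
  't' x 3
RLE = "d1t3x4t1d3t3"


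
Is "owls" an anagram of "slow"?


Word 1: "slow" → sorted: losw
Word 2: "owls" → sorted: losw
Same letters? losw == losw
Anagram = Yes


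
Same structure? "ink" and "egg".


Pattern of "ink": [0, 1, 2]
Pattern of "egg": [0, 1, 1]
Patterns do not match
Same pattern = No


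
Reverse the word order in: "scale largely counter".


Original: "scale largely counter"
Words (1..n): scale | largely | counter
Reversed (n..1): counter | largely | scale
Result = "counter largely scale"


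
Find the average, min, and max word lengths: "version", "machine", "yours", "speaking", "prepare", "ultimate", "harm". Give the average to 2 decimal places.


Lengths: "version"=7, "machine"=7, "yours"=5, "speaking"=8, "prepare"=7, "ultimate"=8, "harm"=4
Sum = 46, Count = 7
Average = 46/7 = 6.57
= avg=6.57, min=4, max=8


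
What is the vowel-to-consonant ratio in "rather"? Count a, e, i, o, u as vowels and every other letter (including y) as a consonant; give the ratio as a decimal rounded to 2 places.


Word: "rather"
Vowels (a,e,i,o,u): 2
Consonants: 4
Ratio = 2/4
= 0.50


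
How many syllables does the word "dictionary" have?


Word: "dictionary"
Syllable breakdown: dic / tion / ar / y
Counting: 4 parts
= 4 syllables


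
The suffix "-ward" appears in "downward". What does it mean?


Suffix: -ward
Example: downward = down + -ward
Meaning = in the direction of


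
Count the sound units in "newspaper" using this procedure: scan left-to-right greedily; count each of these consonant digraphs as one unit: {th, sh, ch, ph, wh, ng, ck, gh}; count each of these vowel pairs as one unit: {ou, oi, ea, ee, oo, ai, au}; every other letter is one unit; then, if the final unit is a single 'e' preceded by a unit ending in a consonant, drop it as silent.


Word: "newspaper" (9 letters)
Left-to-right scan:
  [1] 'n' (letter)
  [2] 'e' (letter)
  [3] 'w' (letter)
  [4] 's' (letter)
  [5] 'p' (letter)
  [6] 'a' (letter)
  [7] 'p' (letter)
  [8] 'e' (letter)
  [9] 'r' (letter)
Units from scan: 9
Sound units = 9 units


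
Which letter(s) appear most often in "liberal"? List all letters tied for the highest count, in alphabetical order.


Word: "liberal"
Letter counts:
  'a': 1
  'b': 1
  'e': 1
  'i': 1
  'l': 2
  'r': 1
Maximum count = 2
Most frequent = 'l' (2 times each)


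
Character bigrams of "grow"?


Word: "grow" (length 4)
Number of bigrams = 4 - 2 + 1 = 3
  Position 0: "gr"
  Position 1: "ro"
  Position 2: "ow"
Bigrams = "gr", "ro", "ow"


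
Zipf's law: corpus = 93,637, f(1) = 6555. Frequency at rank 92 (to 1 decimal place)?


Zipf's law: f(r) = f(1) / r
f(1) = 6555
f(92) = 6555 / 92
= 71.3 occurrences


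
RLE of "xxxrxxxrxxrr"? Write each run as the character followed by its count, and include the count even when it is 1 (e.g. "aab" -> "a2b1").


String: "xxxrxxxrxxrr"
Scanning for consecutive runs:
  'x' x 3
  'r' x 1
  'x' x 3
  'r' x 1
  'x' x 2
  'r' x 2
RLE = "x3r1x3r1x2r2"


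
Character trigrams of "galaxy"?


Word: "galaxy" (length 6)
Number of trigrams = 6 - 3 + 1 = 4
  Position 0: "gal"
  Position 1: "ala"
  Position 2: "lax"
  Position 3: "axy"
Trigrams = "gal", "ala", "lax", "axy"


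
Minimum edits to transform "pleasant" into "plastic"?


Word 1: "pleasant" (length 8)
Word 2: "plastic" (length 7)
One optimal edit sequence (insert/delete/substitute each cost 1):
  1. keep 'p'
  2. keep 'l'
  3. delete 'e'  (+1)
  4. keep 'a'
  5. keep 's'
  6. substitute 'a' -> 't'  (+1)
  7. substitute 'n' -> 'i'  (+1)
  8. substitute 't' -> 'c'  (+1)
Total edit operations: 4
Edit distance = 4


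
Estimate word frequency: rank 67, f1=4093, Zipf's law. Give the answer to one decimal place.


Zipf's law: f(r) = f(1) / r
f(1) = 4093
f(67) = 4093 / 67
= 61.1 occurrences


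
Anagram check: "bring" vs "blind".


Word 1: "bring" → sorted: bginr
Word 2: "blind" → sorted: bdiln
Same letters? bginr != bdiln
Anagram = No
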